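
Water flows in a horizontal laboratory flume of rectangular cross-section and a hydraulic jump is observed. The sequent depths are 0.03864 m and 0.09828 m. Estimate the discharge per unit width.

For a rectangular channel the momentum equation gives q² = ½·g·y₁·y₂·(y₁ + y₂) = ½×9.81×0.03864×0.09828×0.1369 = 0.002550.
q = √0.002550 = 0.05050 m²/s.

q = 0.05050 m²/s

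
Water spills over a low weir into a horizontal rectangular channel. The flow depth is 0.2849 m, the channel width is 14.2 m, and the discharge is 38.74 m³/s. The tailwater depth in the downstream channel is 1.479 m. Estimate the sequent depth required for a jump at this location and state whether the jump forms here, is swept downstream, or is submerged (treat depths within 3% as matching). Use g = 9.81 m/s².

q = Q/b = 38.74/14.2 = 2.728 m²/s; V₁ = q/y₁ = 9.576 m/s. Fr₁ = V₁/√(g·y₁) = 5.728.
Conjugate-depth relation: y₂/y₁ = ½[√(1 + 8Fr₁²) − 1] = ½[√263.47 − 1] = 7.616.
y₂ = 7.616 × 0.2849 = 2.170 m.
Tailwater y_tw = 1.479 m: y_tw < y₂, so the jump is swept downstream.

y₂ = 2.170 m; the jump is swept downstream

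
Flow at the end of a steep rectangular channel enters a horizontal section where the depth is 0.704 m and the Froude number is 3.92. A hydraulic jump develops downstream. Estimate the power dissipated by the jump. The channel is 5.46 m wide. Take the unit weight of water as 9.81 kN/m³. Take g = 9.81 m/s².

Fr₁ = 3.92 (given).
Bélanger equation: y₂/y₁ = ½[√(1 + 8Fr₁²) − 1] = ½[√123.9 − 1] = 5.07.
y₂ = 5.07 × 0.704 = 3.57 m.
Head loss: ΔE = (y₂ − y₁)³/(4y₁y₂) = (3.57 − 0.704)³/(4×0.704×3.57) = 23.5/10.0 = 2.34 m.
V₁ = Fr₁·√(g·y₁) = 3.92×√(9.81×0.704) = 10.3 m/s; q = V₁·y₁ = 7.25 m²/s. Q = q·b = 7.25 × 5.46 = 39.6 m³/s. P = γ·Q·ΔE = 9.81 × 39.6 × 2.34 = 907 kW.

P = 907 kW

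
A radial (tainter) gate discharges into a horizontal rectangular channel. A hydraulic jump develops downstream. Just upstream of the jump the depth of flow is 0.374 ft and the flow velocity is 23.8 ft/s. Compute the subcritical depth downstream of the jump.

y₂ = 3.45 ft

Fr₁ = V₁/√(g·y₁) = 23.8/√(32.2×0.374) = 6.86.
From the momentum equation for a rectangular channel, y₂/y₁ = ½[√(1 + 8Fr₁²) − 1] = ½[√377.3 − 1] = 9.21.
y₂ = 9.21 × 0.374 = 3.45 ft.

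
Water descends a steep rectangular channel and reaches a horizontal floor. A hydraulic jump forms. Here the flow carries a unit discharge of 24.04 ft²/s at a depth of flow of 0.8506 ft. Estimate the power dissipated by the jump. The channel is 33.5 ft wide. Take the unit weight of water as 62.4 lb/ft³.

P = 632.9 hp

V₁ = q/y₁ = 24.04/0.8506 = 28.26 ft/s. Fr₁ = V₁/√(g·y₁) = 28.26/√(32.2×0.8506) = 5.400.
Bélanger equation: y₂/y₁ = ½[√(1 + 8Fr₁²) − 1] = ½[√234.31 − 1] = 7.154.
y₂ = 7.154 × 0.8506 = 6.085 ft.
Head loss: ΔE = (y₂ − y₁)³/(4y₁y₂) = (6.085 − 0.8506)³/(4×0.8506×6.085) = 143.4/20.70 = 6.927 ft.
Q = q·b = 24.04 × 33.5 = 805.3 cfs. P = γ·Q·ΔE/550 = 62.4 × 805.3 × 6.927 / 550 = 632.9 hp.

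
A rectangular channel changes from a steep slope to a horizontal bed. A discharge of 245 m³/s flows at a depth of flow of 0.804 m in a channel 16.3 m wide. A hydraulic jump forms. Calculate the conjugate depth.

y₂ = 7.18 m

q = Q/b = 245/16.3 = 15.0 m²/s; V₁ = q/y₁ = 18.7 m/s. Fr₁ = V₁/√(g·y₁) = 6.66.
Sequent-depth ratio: y₂/y₁ = ½[√(1 + 8Fr₁²) − 1] = ½[√355.5 − 1] = 8.93.
y₂ = 8.93 × 0.804 = 7.18 m.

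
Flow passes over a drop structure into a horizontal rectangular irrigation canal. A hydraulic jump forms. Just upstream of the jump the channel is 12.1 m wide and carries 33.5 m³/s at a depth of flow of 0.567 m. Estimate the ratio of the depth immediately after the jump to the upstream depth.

q = Q/b = 33.5/12.1 = 2.77 m²/s; V₁ = q/y₁ = 4.88 m/s. Fr₁ = V₁/√(g·y₁) = 2.07.
Bélanger equation: y₂/y₁ = ½[√(1 + 8Fr₁²) − 1] = ½[√35.29 − 1] = 2.47.

y₂/y₁ = 2.47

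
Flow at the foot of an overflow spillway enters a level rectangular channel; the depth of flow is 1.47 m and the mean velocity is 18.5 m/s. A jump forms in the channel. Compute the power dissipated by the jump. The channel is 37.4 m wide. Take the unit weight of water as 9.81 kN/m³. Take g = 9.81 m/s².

P = 90495 kW

Fr₁ = V₁/√(g·y₁) = 18.5/√(9.81×1.47) = 4.87.
From the momentum equation for a rectangular channel, y₂/y₁ = ½[√(1 + 8Fr₁²) − 1] = ½[√190.9 − 1] = 6.41.
y₂ = 6.41 × 1.47 = 9.42 m.
Head loss: ΔE = (y₂ − y₁)³/(4y₁y₂) = (9.42 − 1.47)³/(4×1.47×9.42) = 502/55.4 = 9.07 m.
q = V₁·y₁ = 18.5 × 1.47 = 27.2 m²/s. Q = q·b = 27.2 × 37.4 = 1017 m³/s. P = γ·Q·ΔE = 9.81 × 1017 × 9.07 = 90495 kW.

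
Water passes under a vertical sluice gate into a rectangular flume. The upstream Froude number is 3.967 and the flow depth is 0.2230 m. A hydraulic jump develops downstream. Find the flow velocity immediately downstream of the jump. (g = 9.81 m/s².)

V₂ = 1.143 m/s

Fr₁ = 3.967 (given).
Bélanger equation: y₂/y₁ = ½[√(1 + 8Fr₁²) − 1] = ½[√126.90 − 1] = 5.132.
y₂ = 5.132 × 0.2230 = 1.145 m.
V₁ = Fr₁·√(g·y₁) = 3.967×√(9.81×0.2230) = 5.867 m/s; q = V₁·y₁ = 1.308 m²/s.
V₂ = q/y₂ = 1.308/1.145 = 1.143 m/s.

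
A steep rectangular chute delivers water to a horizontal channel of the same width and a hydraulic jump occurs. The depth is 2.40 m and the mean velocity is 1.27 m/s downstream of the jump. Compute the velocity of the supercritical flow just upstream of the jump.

Fr₂ = V₂/√(g·y₂) = 1.27/√(9.81×2.40) = 0.262.
Since the conjugate-depth ratio holds either way, y₁/y₂ = ½[√(1 + 8Fr₂²) − 1] = ½[√1.548 − 1] = 0.122.
y₁ = 0.122 × 2.40 = 0.293 m.
V₁ = q/y₁ = 3.05/0.293 = 10.4 m/s.

V₁ = 10.4 m/s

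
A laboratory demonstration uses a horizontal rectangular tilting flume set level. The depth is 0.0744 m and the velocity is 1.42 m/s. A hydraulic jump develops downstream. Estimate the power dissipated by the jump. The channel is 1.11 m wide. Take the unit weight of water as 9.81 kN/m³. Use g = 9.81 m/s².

P = 0.00828 kW

Fr₁ = V₁/√(g·y₁) = 1.42/√(9.81×0.0744) = 1.66.
Conjugate-depth relation: y₂/y₁ = ½[√(1 + 8Fr₁²) − 1] = ½[√23.10 − 1] = 1.90.
y₂ = 1.90 × 0.0744 = 0.142 m.
q = V₁·y₁ = 1.42 × 0.0744 = 0.106 m²/s. V₂ = q/y₂ = 0.106/0.142 = 0.746 m/s. E₁ = y₁ + V₁²/2g = 0.177 m; E₂ = y₂ + V₂²/2g = 0.170 m. ΔE = E₁ − E₂ = 0.00720 m.
Q = q·b = 0.106 × 1.11 = 0.117 m³/s. P = γ·Q·ΔE = 9.81 × 0.117 × 0.00720 = 0.00828 kW.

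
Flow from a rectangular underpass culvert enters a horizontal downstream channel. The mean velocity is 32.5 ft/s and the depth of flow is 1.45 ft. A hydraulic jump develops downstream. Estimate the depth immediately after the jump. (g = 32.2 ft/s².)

y₂ = 9.06 ft

Fr₁ = V₁/√(g·y₁) = 32.5/√(32.2×1.45) = 4.76.
From the momentum equation for a rectangular channel, y₂/y₁ = ½[√(1 + 8Fr₁²) − 1] = ½[√182.0 − 1] = 6.25.
y₂ = 6.25 × 1.45 = 9.06 ft.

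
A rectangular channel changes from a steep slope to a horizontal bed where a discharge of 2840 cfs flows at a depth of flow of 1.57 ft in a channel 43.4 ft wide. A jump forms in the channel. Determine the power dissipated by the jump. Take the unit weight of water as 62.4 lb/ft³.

q = Q/b = 2840/43.4 = 65.4 ft²/s; V₁ = q/y₁ = 41.7 ft/s. Fr₁ = V₁/√(g·y₁) = 5.86.
Sequent-depth ratio: y₂/y₁ = ½[√(1 + 8Fr₁²) − 1] = ½[√275.9 − 1] = 7.81.
y₂ = 7.81 × 1.57 = 12.3 ft.
V₂ = q/y₂ = 65.4/12.3 = 5.34 ft/s. E₁ = y₁ + V₁²/2g = 28.5 ft; E₂ = y₂ + V₂²/2g = 12.7 ft. ΔE = E₁ − E₂ = 15.8 ft.
P = γ·Q·ΔE/550 = 62.4 × 2840 × 15.8 / 550 = 5107 hp.

P = 5107 hp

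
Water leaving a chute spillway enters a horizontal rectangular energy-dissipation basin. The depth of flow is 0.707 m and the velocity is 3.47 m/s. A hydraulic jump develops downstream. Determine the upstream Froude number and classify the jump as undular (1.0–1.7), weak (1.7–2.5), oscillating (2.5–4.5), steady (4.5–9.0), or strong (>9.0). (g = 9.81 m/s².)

Fr₁ = 1.32; undular jump

Fr₁ = V₁/√(g·y₁) = 3.47/√(9.81×0.707) = 1.32.
Fr₁ = 1.32 lies in the undular range.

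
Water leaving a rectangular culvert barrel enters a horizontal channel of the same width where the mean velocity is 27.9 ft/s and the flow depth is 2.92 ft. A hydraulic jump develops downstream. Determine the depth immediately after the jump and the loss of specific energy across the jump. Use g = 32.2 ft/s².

y₂ = 10.5 ft; ΔE = 3.56 ft

Fr₁ = V₁/√(g·y₁) = 27.9/√(32.2×2.92) = 2.88.
Conjugate-depth relation: y₂/y₁ = ½[√(1 + 8Fr₁²) − 1] = ½[√67.23 − 1] = 3.60.
y₂ = 3.60 × 2.92 = 10.5 ft.
Head loss: ΔE = (y₂ − y₁)³/(4y₁y₂) = (10.5 − 2.92)³/(4×2.92×10.5) = 437/123 = 3.56 ft.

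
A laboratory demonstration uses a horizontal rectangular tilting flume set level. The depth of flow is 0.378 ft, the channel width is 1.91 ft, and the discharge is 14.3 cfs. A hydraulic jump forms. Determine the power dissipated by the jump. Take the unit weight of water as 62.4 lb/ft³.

P = 5.70 hp

q = Q/b = 14.3/1.91 = 7.49 ft²/s; V₁ = q/y₁ = 19.8 ft/s. Fr₁ = V₁/√(g·y₁) = 5.68.
Bélanger equation: y₂/y₁ = ½[√(1 + 8Fr₁²) − 1] = ½[√258.8 − 1] = 7.54.
y₂ = 7.54 × 0.378 = 2.85 ft.
Head loss: ΔE = (y₂ − y₁)³/(4y₁y₂) = (2.85 − 0.378)³/(4×0.378×2.85) = 15.1/4.31 = 3.51 ft.
P = γ·Q·ΔE/550 = 62.4 × 14.3 × 3.51 / 550 = 5.70 hp.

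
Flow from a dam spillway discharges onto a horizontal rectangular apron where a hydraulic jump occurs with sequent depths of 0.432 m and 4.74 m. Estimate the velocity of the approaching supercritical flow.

V₁ = 16.7 m/s

For a rectangular channel the momentum equation gives q² = ½·g·y₁·y₂·(y₁ + y₂) = ½×9.81×0.432×4.74×5.17 = 51.9.
q = √51.9 = 7.21 m²/s.
V₁ = q/y₁ = 7.21/0.432 = 16.7 m/s.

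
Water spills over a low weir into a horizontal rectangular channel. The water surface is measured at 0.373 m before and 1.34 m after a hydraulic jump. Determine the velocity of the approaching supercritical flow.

V₁ = 5.49 m/s

For a rectangular channel the momentum equation gives q² = ½·g·y₁·y₂·(y₁ + y₂) = ½×9.81×0.373×1.34×1.71 = 4.20.
q = √4.20 = 2.05 m²/s.
V₁ = q/y₁ = 2.05/0.373 = 5.49 m/s.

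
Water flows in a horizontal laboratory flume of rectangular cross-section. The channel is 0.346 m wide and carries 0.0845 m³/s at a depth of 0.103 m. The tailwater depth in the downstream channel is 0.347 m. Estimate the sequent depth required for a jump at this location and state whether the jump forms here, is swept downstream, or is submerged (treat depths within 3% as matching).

q = Q/b = 0.0845/0.346 = 0.244 m²/s; V₁ = q/y₁ = 2.37 m/s. Fr₁ = V₁/√(g·y₁) = 2.36.
Conjugate-depth relation: y₂/y₁ = ½[√(1 + 8Fr₁²) − 1] = ½[√45.51 − 1] = 2.87.
y₂ = 2.87 × 0.103 = 0.296 m.
Tailwater y_tw = 0.347 m: y_tw > y₂, so the jump is submerged.

y₂ = 0.296 m; the jump is submerged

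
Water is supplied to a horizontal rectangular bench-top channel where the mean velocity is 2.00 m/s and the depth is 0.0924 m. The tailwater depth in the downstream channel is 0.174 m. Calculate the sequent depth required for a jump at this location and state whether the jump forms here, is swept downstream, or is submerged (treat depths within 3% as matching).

Fr₁ = V₁/√(g·y₁) = 2.00/√(9.81×0.0924) = 2.10.
By Bélanger, y₂/y₁ = ½[√(1 + 8Fr₁²) − 1] = ½[√36.30 − 1] = 2.51.
y₂ = 2.51 × 0.0924 = 0.232 m.
Tailwater y_tw = 0.174 m: y_tw < y₂, so the jump is swept downstream.

y₂ = 0.232 m; the jump is swept downstream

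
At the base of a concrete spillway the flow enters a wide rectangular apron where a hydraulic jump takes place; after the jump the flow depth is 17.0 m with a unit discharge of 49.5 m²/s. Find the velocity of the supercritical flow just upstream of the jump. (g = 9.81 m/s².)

V₁ = 31.3 m/s

V₂ = q/y₂ = 49.5/17.0 = 2.91 m/s; Fr₂ = V₂/√(g·y₂) = 0.225.
The Bélanger relation is symmetric: y₁/y₂ = ½[√(1 + 8Fr₂²) − 1] = ½[√1.407 − 1] = 0.0930.
y₁ = 0.0930 × 17.0 = 1.58 m.
V₁ = q/y₁ = 49.5/1.58 = 31.3 m/s.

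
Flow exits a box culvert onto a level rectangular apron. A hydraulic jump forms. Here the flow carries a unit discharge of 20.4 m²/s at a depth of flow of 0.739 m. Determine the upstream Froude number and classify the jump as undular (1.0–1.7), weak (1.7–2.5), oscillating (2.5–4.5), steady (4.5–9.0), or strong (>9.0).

Fr₁ = 10.3; strong jump

V₁ = q/y₁ = 20.4/0.739 = 27.6 m/s. Fr₁ = V₁/√(g·y₁) = 27.6/√(9.81×0.739) = 10.3.
Fr₁ = 10.3 lies in the strong range.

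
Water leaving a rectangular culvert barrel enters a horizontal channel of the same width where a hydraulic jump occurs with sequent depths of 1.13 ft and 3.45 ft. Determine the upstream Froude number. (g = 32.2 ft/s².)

Fr₁ = 2.49

For a rectangular channel the momentum equation gives q² = ½·g·y₁·y₂·(y₁ + y₂) = ½×32.2×1.13×3.45×4.58 = 287.
q = √287 = 17.0 ft²/s.
V₁ = q/y₁ = 15.0 ft/s; Fr₁ = V₁/√(g·y₁) = 2.49.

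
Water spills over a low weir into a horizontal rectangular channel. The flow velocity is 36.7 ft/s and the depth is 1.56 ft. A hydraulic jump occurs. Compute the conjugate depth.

Fr₁ = V₁/√(g·y₁) = 36.7/√(32.2×1.56) = 5.18.
Sequent-depth ratio: y₂/y₁ = ½[√(1 + 8Fr₁²) − 1] = ½[√215.5 − 1] = 6.84.
y₂ = 6.84 × 1.56 = 10.7 ft.

y₂ = 10.7 ft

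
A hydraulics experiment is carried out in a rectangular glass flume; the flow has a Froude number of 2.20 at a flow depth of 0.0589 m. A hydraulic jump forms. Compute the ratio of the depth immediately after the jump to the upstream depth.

Fr₁ = 2.20 (given).
From the momentum equation for a rectangular channel, y₂/y₁ = ½[√(1 + 8Fr₁²) − 1] = ½[√39.72 − 1] = 2.65.

y₂/y₁ = 2.65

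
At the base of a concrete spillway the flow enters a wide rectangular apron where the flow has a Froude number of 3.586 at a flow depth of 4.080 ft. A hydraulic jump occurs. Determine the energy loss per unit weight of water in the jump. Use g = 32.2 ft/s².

Fr₁ = 3.586 (given).
Conjugate-depth relation: y₂/y₁ = ½[√(1 + 8Fr₁²) − 1] = ½[√103.88 − 1] = 4.596.
y₂ = 4.596 × 4.080 = 18.75 ft.
V₁ = Fr₁·√(g·y₁) = 3.586×√(32.2×4.080) = 41.10 ft/s; q = V₁·y₁ = 167.7 ft²/s. V₂ = q/y₂ = 167.7/18.75 = 8.943 ft/s. E₁ = y₁ + V₁²/2g = 30.31 ft; E₂ = y₂ + V₂²/2g = 19.99 ft. ΔE = E₁ − E₂ = 10.32 ft.

ΔE = 10.32 ft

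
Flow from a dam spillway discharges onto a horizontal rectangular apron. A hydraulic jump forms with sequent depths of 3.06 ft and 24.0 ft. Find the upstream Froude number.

Fr₁ = 5.89

For a rectangular channel the momentum equation gives q² = ½·g·y₁·y₂·(y₁ + y₂) = ½×32.2×3.06×24.0×27.1 = 31995.
q = √31995 = 179 ft²/s.
V₁ = q/y₁ = 58.5 ft/s; Fr₁ = V₁/√(g·y₁) = 5.89.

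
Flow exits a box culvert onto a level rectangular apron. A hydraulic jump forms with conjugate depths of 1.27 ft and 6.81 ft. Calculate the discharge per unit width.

q = 33.5 ft²/s

For a rectangular channel the momentum equation gives q² = ½·g·y₁·y₂·(y₁ + y₂) = ½×32.2×1.27×6.81×8.08 = 1125.
q = √1125 = 33.5 ft²/s.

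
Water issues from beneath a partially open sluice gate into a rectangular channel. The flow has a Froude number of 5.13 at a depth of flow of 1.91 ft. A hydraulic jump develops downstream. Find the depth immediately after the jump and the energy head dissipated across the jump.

Fr₁ = 5.13 (given).
Bélanger equation: y₂/y₁ = ½[√(1 + 8Fr₁²) − 1] = ½[√211.5 − 1] = 6.77.
y₂ = 6.77 × 1.91 = 12.9 ft.
V₁ = Fr₁·√(g·y₁) = 5.13×√(32.2×1.91) = 40.2 ft/s; q = V₁·y₁ = 76.8 ft²/s. V₂ = q/y₂ = 76.8/12.9 = 5.94 ft/s. E₁ = y₁ + V₁²/2g = 27.0 ft; E₂ = y₂ + V₂²/2g = 13.5 ft. ΔE = E₁ − E₂ = 13.6 ft.

y₂ = 12.9 ft; ΔE = 13.6 ft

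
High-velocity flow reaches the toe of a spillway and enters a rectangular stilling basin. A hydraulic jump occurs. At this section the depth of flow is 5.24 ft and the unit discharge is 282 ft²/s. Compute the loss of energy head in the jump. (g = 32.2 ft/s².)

ΔE = 20.5 ft

V₁ = q/y₁ = 282/5.24 = 53.8 ft/s. Fr₁ = V₁/√(g·y₁) = 53.8/√(32.2×5.24) = 4.14.
Bélanger equation: y₂/y₁ = ½[√(1 + 8Fr₁²) − 1] = ½[√138.3 − 1] = 5.38.
y₂ = 5.38 × 5.24 = 28.2 ft.
V₂ = q/y₂ = 282/28.2 = 10.0 ft/s. E₁ = y₁ + V₁²/2g = 50.2 ft; E₂ = y₂ + V₂²/2g = 29.7 ft. ΔE = E₁ − E₂ = 20.5 ft.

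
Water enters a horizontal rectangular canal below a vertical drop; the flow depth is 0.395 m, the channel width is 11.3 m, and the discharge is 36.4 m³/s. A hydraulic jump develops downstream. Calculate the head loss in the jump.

q = Q/b = 36.4/11.3 = 3.22 m²/s; V₁ = q/y₁ = 8.16 m/s. Fr₁ = V₁/√(g·y₁) = 4.14.
Conjugate-depth relation: y₂/y₁ = ½[√(1 + 8Fr₁²) − 1] = ½[√138.3 − 1] = 5.38.
y₂ = 5.38 × 0.395 = 2.13 m.
Head loss: ΔE = (y₂ − y₁)³/(4y₁y₂) = (2.13 − 0.395)³/(4×0.395×2.13) = 5.18/3.36 = 1.54 m.

ΔE = 1.54 m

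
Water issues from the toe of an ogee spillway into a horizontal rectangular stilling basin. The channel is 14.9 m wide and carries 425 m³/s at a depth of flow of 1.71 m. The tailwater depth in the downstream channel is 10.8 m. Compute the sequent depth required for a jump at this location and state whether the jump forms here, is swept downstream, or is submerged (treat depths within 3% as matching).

y₂ = 9.03 m; the jump is submerged

q = Q/b = 425/14.9 = 28.5 m²/s; V₁ = q/y₁ = 16.7 m/s. Fr₁ = V₁/√(g·y₁) = 4.07.
By Bélanger, y₂/y₁ = ½[√(1 + 8Fr₁²) − 1] = ½[√133.7 − 1] = 5.28.
y₂ = 5.28 × 1.71 = 9.03 m.
Tailwater y_tw = 10.8 m: y_tw > y₂, so the jump is submerged.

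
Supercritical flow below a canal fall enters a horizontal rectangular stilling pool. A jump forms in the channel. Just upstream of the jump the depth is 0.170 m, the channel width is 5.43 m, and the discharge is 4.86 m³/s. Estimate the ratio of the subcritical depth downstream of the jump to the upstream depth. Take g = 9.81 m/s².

y₂/y₁ = 5.29

q = Q/b = 4.86/5.43 = 0.895 m²/s; V₁ = q/y₁ = 5.26 m/s. Fr₁ = V₁/√(g·y₁) = 4.08.
Conjugate-depth relation: y₂/y₁ = ½[√(1 + 8Fr₁²) − 1] = ½[√134.0 − 1] = 5.29.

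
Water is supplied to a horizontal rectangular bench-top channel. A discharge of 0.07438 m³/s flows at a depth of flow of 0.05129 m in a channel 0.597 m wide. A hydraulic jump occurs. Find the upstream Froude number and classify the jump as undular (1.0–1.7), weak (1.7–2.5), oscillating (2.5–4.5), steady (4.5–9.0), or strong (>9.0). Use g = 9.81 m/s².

q = Q/b = 0.07438/0.597 = 0.1246 m²/s; V₁ = q/y₁ = 2.429 m/s. Fr₁ = V₁/√(g·y₁) = 3.425.
Fr₁ = 3.425 lies in the oscillating range.

Fr₁ = 3.425; oscillating jump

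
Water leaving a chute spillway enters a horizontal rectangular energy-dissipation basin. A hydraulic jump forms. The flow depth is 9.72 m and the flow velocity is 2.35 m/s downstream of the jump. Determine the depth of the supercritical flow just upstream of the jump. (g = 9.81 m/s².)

Fr₂ = V₂/√(g·y₂) = 2.35/√(9.81×9.72) = 0.241.
The Bélanger relation is symmetric: y₁/y₂ = ½[√(1 + 8Fr₂²) − 1] = ½[√1.463 − 1] = 0.105.
y₁ = 0.105 × 9.72 = 1.02 m.

y₁ = 1.02 m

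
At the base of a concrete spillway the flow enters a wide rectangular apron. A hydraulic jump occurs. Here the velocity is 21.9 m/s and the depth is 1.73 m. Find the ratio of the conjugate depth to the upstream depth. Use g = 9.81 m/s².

y₂/y₁ = 7.03

Fr₁ = V₁/√(g·y₁) = 21.9/√(9.81×1.73) = 5.32.
Bélanger equation: y₂/y₁ = ½[√(1 + 8Fr₁²) − 1] = ½[√227.1 − 1] = 7.03.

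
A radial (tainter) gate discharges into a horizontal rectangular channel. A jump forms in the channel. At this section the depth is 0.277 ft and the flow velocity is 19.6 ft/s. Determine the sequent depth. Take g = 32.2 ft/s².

Fr₁ = V₁/√(g·y₁) = 19.6/√(32.2×0.277) = 6.56.
From the momentum equation for a rectangular channel, y₂/y₁ = ½[√(1 + 8Fr₁²) − 1] = ½[√345.6 − 1] = 8.79.
y₂ = 8.79 × 0.277 = 2.44 ft.

y₂ = 2.44 ft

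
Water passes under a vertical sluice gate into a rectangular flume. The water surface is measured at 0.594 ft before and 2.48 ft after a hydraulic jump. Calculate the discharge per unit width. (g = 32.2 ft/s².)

q = 8.54 ft²/s

For a rectangular channel the momentum equation gives q² = ½·g·y₁·y₂·(y₁ + y₂) = ½×32.2×0.594×2.48×3.07 = 72.9.
q = √72.9 = 8.54 ft²/s.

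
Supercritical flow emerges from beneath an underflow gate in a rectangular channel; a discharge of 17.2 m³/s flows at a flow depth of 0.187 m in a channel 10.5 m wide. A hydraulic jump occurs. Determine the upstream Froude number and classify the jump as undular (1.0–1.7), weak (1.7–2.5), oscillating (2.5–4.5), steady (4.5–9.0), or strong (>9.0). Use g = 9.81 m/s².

q = Q/b = 17.2/10.5 = 1.64 m²/s; V₁ = q/y₁ = 8.76 m/s. Fr₁ = V₁/√(g·y₁) = 6.47.
Fr₁ = 6.47 lies in the steady range.

Fr₁ = 6.47; steady jump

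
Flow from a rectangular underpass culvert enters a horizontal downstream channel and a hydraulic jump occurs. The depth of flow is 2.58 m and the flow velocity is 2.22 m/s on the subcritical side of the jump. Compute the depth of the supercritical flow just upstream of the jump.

y₁ = 0.773 m

Fr₂ = V₂/√(g·y₂) = 2.22/√(9.81×2.58) = 0.441.
Applying the sequent-depth relation in reverse, y₁/y₂ = ½[√(1 + 8Fr₂²) − 1] = ½[√2.558 − 1] = 0.300.
y₁ = 0.300 × 2.58 = 0.773 m.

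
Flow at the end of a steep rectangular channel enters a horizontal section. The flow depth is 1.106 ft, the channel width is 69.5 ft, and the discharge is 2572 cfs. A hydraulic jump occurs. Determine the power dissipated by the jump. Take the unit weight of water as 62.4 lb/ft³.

q = Q/b = 2572/69.5 = 37.01 ft²/s; V₁ = q/y₁ = 33.46 ft/s. Fr₁ = V₁/√(g·y₁) = 5.607.
By Bélanger, y₂/y₁ = ½[√(1 + 8Fr₁²) − 1] = ½[√252.50 − 1] = 7.445.
y₂ = 7.445 × 1.106 = 8.234 ft.
Head loss: ΔE = (y₂ − y₁)³/(4y₁y₂) = (8.234 − 1.106)³/(4×1.106×8.234) = 362.2/36.43 = 9.943 ft.
P = γ·Q·ΔE/550 = 62.4 × 2572 × 9.943 / 550 = 2901 hp.

P = 2901 hp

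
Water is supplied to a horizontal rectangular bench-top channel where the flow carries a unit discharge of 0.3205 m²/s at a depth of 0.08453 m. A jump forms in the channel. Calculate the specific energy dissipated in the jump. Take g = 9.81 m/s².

V₁ = q/y₁ = 0.3205/0.08453 = 3.792 m/s. Fr₁ = V₁/√(g·y₁) = 3.792/√(9.81×0.08453) = 4.164.
Sequent-depth ratio: y₂/y₁ = ½[√(1 + 8Fr₁²) − 1] = ½[√139.69 − 1] = 5.410.
y₂ = 5.410 × 0.08453 = 0.4573 m.
Head loss: ΔE = (y₂ − y₁)³/(4y₁y₂) = (0.4573 − 0.08453)³/(4×0.08453×0.4573) = 0.05179/0.1546 = 0.3349 m.

ΔE = 0.3349 m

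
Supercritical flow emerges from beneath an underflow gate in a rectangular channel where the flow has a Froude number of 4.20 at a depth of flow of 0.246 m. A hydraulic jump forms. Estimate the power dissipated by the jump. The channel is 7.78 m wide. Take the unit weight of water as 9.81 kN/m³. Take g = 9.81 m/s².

Fr₁ = 4.20 (given).
By Bélanger, y₂/y₁ = ½[√(1 + 8Fr₁²) − 1] = ½[√142.1 − 1] = 5.46.
y₂ = 5.46 × 0.246 = 1.34 m.
V₁ = Fr₁·√(g·y₁) = 4.20×√(9.81×0.246) = 6.52 m/s; q = V₁·y₁ = 1.61 m²/s. V₂ = q/y₂ = 1.61/1.34 = 1.19 m/s. E₁ = y₁ + V₁²/2g = 2.42 m; E₂ = y₂ + V₂²/2g = 1.42 m. ΔE = E₁ − E₂ = 1.000 m.
Q = q·b = 1.61 × 7.78 = 12.5 m³/s. P = γ·Q·ΔE = 9.81 × 12.5 × 1.000 = 122 kW.

P = 122 kW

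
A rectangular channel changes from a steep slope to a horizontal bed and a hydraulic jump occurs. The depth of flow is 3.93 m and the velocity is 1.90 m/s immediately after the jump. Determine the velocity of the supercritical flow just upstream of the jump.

Fr₂ = V₂/√(g·y₂) = 1.90/√(9.81×3.93) = 0.306.
Applying the sequent-depth relation in reverse, y₁/y₂ = ½[√(1 + 8Fr₂²) − 1] = ½[√1.749 − 1] = 0.161.
y₁ = 0.161 × 3.93 = 0.634 m.
V₁ = q/y₁ = 7.47/0.634 = 11.8 m/s.

V₁ = 11.8 m/s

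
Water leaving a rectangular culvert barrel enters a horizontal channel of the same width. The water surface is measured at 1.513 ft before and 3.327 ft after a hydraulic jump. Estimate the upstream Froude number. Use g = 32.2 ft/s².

Fr₁ = 1.875

For a rectangular channel the momentum equation gives q² = ½·g·y₁·y₂·(y₁ + y₂) = ½×32.2×1.513×3.327×4.840 = 392.3.
q = √392.3 = 19.81 ft²/s.
V₁ = q/y₁ = 13.09 ft/s; Fr₁ = V₁/√(g·y₁) = 1.875.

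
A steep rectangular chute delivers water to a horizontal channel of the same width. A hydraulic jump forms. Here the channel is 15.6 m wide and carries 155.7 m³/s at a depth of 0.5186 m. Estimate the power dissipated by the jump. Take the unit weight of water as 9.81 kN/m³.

P = 20242 kW

q = Q/b = 155.7/15.6 = 9.981 m²/s; V₁ = q/y₁ = 19.25 m/s. Fr₁ = V₁/√(g·y₁) = 8.533.
From the momentum equation for a rectangular channel, y₂/y₁ = ½[√(1 + 8Fr₁²) − 1] = ½[√583.44 − 1] = 11.58.
y₂ = 11.58 × 0.5186 = 6.004 m.
V₂ = q/y₂ = 9.981/6.004 = 1.662 m/s. E₁ = y₁ + V₁²/2g = 19.40 m; E₂ = y₂ + V₂²/2g = 6.145 m. ΔE = E₁ − E₂ = 13.25 m.
P = γ·Q·ΔE = 9.81 × 155.7 × 13.25 = 20242 kW.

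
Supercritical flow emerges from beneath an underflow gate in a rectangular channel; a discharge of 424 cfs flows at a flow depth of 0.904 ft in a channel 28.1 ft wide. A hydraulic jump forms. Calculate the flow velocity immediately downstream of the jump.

q = Q/b = 424/28.1 = 15.1 ft²/s; V₁ = q/y₁ = 16.7 ft/s. Fr₁ = V₁/√(g·y₁) = 3.09.
Sequent-depth ratio: y₂/y₁ = ½[√(1 + 8Fr₁²) − 1] = ½[√77.57 − 1] = 3.90.
y₂ = 3.90 × 0.904 = 3.53 ft.
V₂ = q/y₂ = 15.1/3.53 = 4.28 ft/s.

V₂ = 4.28 ft/s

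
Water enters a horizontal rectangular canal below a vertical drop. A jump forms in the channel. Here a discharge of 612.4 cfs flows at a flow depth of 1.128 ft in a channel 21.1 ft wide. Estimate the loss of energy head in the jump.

ΔE = 4.806 ft

q = Q/b = 612.4/21.1 = 29.02 ft²/s; V₁ = q/y₁ = 25.73 ft/s. Fr₁ = V₁/√(g·y₁) = 4.269.
From the momentum equation for a rectangular channel, y₂/y₁ = ½[√(1 + 8Fr₁²) − 1] = ½[√146.82 − 1] = 5.558.
y₂ = 5.558 × 1.128 = 6.270 ft.
V₂ = q/y₂ = 29.02/6.270 = 4.629 ft/s. E₁ = y₁ + V₁²/2g = 11.41 ft; E₂ = y₂ + V₂²/2g = 6.603 ft. ΔE = E₁ − E₂ = 4.806 ft.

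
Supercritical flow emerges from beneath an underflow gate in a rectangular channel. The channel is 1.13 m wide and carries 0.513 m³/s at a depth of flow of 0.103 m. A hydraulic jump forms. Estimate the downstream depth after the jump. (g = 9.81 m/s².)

y₂ = 0.589 m

q = Q/b = 0.513/1.13 = 0.454 m²/s; V₁ = q/y₁ = 4.41 m/s. Fr₁ = V₁/√(g·y₁) = 4.38.
Conjugate-depth relation: y₂/y₁ = ½[√(1 + 8Fr₁²) − 1] = ½[√154.8 − 1] = 5.72.
y₂ = 5.72 × 0.103 = 0.589 m.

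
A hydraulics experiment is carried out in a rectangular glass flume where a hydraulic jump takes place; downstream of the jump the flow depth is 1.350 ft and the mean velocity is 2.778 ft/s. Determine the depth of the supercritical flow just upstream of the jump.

y₁ = 0.3751 ft

Fr₂ = V₂/√(g·y₂) = 2.778/√(32.2×1.350) = 0.4213.
The Bélanger relation is symmetric: y₁/y₂ = ½[√(1 + 8Fr₂²) − 1] = ½[√2.4203 − 1] = 0.2779.
y₁ = 0.2779 × 1.350 = 0.3751 ft.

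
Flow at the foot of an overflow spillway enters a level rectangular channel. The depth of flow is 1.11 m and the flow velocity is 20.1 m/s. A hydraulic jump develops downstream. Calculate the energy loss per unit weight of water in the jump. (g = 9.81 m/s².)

Fr₁ = V₁/√(g·y₁) = 20.1/√(9.81×1.11) = 6.09.
By Bélanger, y₂/y₁ = ½[√(1 + 8Fr₁²) − 1] = ½[√297.8 − 1] = 8.13.
y₂ = 8.13 × 1.11 = 9.02 m.
Head loss: ΔE = (y₂ − y₁)³/(4y₁y₂) = (9.02 − 1.11)³/(4×1.11×9.02) = 495/40.1 = 12.4 m.

ΔE = 12.4 m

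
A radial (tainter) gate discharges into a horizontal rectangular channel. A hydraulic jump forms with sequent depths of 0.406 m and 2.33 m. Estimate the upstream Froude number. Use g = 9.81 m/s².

Fr₁ = 4.40

For a rectangular channel the momentum equation gives q² = ½·g·y₁·y₂·(y₁ + y₂) = ½×9.81×0.406×2.33×2.74 = 12.7.
q = √12.7 = 3.56 m²/s.
V₁ = q/y₁ = 8.78 m/s; Fr₁ = V₁/√(g·y₁) = 4.40.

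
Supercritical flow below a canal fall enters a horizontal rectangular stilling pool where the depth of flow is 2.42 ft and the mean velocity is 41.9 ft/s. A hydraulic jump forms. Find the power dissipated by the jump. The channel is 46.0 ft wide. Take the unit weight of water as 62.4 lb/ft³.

Fr₁ = V₁/√(g·y₁) = 41.9/√(32.2×2.42) = 4.75.
Bélanger equation: y₂/y₁ = ½[√(1 + 8Fr₁²) − 1] = ½[√181.2 − 1] = 6.23.
y₂ = 6.23 × 2.42 = 15.1 ft.
Head loss: ΔE = (y₂ − y₁)³/(4y₁y₂) = (15.1 − 2.42)³/(4×2.42×15.1) = 2029/146 = 13.9 ft.
q = V₁·y₁ = 41.9 × 2.42 = 101 ft²/s. Q = q·b = 101 × 46.0 = 4664 cfs. P = γ·Q·ΔE/550 = 62.4 × 4664 × 13.9 / 550 = 7355 hp.

P = 7355 hp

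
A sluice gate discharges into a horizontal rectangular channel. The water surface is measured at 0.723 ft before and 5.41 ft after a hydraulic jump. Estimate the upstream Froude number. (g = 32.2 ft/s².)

Fr₁ = 5.63

For a rectangular channel the momentum equation gives q² = ½·g·y₁·y₂·(y₁ + y₂) = ½×32.2×0.723×5.41×6.13 = 386.
q = √386 = 19.7 ft²/s.
V₁ = q/y₁ = 27.2 ft/s; Fr₁ = V₁/√(g·y₁) = 5.63.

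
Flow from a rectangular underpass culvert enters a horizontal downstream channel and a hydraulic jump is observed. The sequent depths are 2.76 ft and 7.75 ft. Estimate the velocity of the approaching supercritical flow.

V₁ = 21.8 ft/s

For a rectangular channel the momentum equation gives q² = ½·g·y₁·y₂·(y₁ + y₂) = ½×32.2×2.76×7.75×10.5 = 3619.
q = √3619 = 60.2 ft²/s.
V₁ = q/y₁ = 60.2/2.76 = 21.8 ft/s.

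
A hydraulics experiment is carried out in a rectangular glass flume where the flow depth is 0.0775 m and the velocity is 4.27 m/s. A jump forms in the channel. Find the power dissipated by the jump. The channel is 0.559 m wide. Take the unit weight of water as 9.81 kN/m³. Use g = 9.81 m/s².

Fr₁ = V₁/√(g·y₁) = 4.27/√(9.81×0.0775) = 4.90.
Sequent-depth ratio: y₂/y₁ = ½[√(1 + 8Fr₁²) − 1] = ½[√192.9 − 1] = 6.44.
y₂ = 6.44 × 0.0775 = 0.499 m.
q = V₁·y₁ = 4.27 × 0.0775 = 0.331 m²/s. V₂ = q/y₂ = 0.331/0.499 = 0.663 m/s. E₁ = y₁ + V₁²/2g = 1.01 m; E₂ = y₂ + V₂²/2g = 0.522 m. ΔE = E₁ − E₂ = 0.485 m.
Q = q·b = 0.331 × 0.559 = 0.185 m³/s. P = γ·Q·ΔE = 9.81 × 0.185 × 0.485 = 0.880 kW.

P = 0.880 kW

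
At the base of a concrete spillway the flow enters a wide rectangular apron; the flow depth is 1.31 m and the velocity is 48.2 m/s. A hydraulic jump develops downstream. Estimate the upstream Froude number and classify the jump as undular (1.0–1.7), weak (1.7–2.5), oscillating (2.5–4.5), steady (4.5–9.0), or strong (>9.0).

Fr₁ = V₁/√(g·y₁) = 48.2/√(9.81×1.31) = 13.4.
Fr₁ = 13.4 lies in the strong range.

Fr₁ = 13.4; strong jump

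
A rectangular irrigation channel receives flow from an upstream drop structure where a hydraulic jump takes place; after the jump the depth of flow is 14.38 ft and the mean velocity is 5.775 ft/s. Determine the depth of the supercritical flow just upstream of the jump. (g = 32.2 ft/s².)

Fr₂ = V₂/√(g·y₂) = 5.775/√(32.2×14.38) = 0.2684.
Applying the sequent-depth relation in reverse, y₁/y₂ = ½[√(1 + 8Fr₂²) − 1] = ½[√1.5762 − 1] = 0.1277.
y₁ = 0.1277 × 14.38 = 1.837 ft.

y₁ = 1.837 ft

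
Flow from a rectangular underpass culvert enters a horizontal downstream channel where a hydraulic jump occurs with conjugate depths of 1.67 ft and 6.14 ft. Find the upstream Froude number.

Fr₁ = 2.93

For a rectangular channel the momentum equation gives q² = ½·g·y₁·y₂·(y₁ + y₂) = ½×32.2×1.67×6.14×7.81 = 1289.
q = √1289 = 35.9 ft²/s.
V₁ = q/y₁ = 21.5 ft/s; Fr₁ = V₁/√(g·y₁) = 2.93.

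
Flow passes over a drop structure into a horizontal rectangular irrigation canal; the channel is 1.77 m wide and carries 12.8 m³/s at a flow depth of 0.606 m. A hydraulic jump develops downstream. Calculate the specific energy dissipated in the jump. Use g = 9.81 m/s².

q = Q/b = 12.8/1.77 = 7.23 m²/s; V₁ = q/y₁ = 11.9 m/s. Fr₁ = V₁/√(g·y₁) = 4.89.
By Bélanger, y₂/y₁ = ½[√(1 + 8Fr₁²) − 1] = ½[√192.6 − 1] = 6.44.
y₂ = 6.44 × 0.606 = 3.90 m.
V₂ = q/y₂ = 7.23/3.90 = 1.85 m/s. E₁ = y₁ + V₁²/2g = 7.86 m; E₂ = y₂ + V₂²/2g = 4.08 m. ΔE = E₁ − E₂ = 3.79 m.

ΔE = 3.79 m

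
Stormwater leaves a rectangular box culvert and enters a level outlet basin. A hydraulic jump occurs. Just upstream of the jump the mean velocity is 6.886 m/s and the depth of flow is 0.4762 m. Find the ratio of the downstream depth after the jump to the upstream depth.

Fr₁ = V₁/√(g·y₁) = 6.886/√(9.81×0.4762) = 3.186.
By Bélanger, y₂/y₁ = ½[√(1 + 8Fr₁²) − 1] = ½[√82.202 − 1] = 4.033.

y₂/y₁ = 4.033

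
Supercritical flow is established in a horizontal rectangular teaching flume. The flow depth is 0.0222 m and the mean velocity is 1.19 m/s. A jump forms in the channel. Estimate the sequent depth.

y₂ = 0.0697 m

Fr₁ = V₁/√(g·y₁) = 1.19/√(9.81×0.0222) = 2.55.
From the momentum equation for a rectangular channel, y₂/y₁ = ½[√(1 + 8Fr₁²) − 1] = ½[√53.02 − 1] = 3.14.
y₂ = 3.14 × 0.0222 = 0.0697 m.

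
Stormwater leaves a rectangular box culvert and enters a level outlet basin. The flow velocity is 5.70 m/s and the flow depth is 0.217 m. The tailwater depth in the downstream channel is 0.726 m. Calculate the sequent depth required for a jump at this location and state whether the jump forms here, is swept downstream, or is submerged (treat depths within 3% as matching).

Fr₁ = V₁/√(g·y₁) = 5.70/√(9.81×0.217) = 3.91.
Bélanger equation: y₂/y₁ = ½[√(1 + 8Fr₁²) − 1] = ½[√123.1 − 1] = 5.05.
y₂ = 5.05 × 0.217 = 1.10 m.
Tailwater y_tw = 0.726 m: y_tw < y₂, so the jump is swept downstream.

y₂ = 1.10 m; the jump is swept downstream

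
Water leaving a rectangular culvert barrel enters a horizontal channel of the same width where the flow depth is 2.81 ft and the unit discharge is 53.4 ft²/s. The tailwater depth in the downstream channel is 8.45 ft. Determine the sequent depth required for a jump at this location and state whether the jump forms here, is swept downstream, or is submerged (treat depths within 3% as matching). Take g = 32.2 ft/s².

y₂ = 6.66 ft; the jump is submerged

V₁ = q/y₁ = 53.4/2.81 = 19.0 ft/s. Fr₁ = V₁/√(g·y₁) = 19.0/√(32.2×2.81) = 2.00.
Conjugate-depth relation: y₂/y₁ = ½[√(1 + 8Fr₁²) − 1] = ½[√32.93 − 1] = 2.37.
y₂ = 2.37 × 2.81 = 6.66 ft.
Tailwater y_tw = 8.45 ft: y_tw > y₂, so the jump is submerged.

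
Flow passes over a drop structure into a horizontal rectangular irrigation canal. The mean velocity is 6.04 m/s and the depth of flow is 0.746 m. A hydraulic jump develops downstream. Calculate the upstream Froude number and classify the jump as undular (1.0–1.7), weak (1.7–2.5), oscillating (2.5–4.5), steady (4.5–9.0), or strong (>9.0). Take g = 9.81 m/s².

Fr₁ = 2.23; weak jump

Fr₁ = V₁/√(g·y₁) = 6.04/√(9.81×0.746) = 2.23.
Fr₁ = 2.23 lies in the weak range.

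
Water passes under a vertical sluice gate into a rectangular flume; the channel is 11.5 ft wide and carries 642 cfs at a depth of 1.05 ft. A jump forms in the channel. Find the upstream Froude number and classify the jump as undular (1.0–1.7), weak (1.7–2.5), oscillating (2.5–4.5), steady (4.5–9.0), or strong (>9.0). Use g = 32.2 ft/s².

Fr₁ = 9.14; strong jump

q = Q/b = 642/11.5 = 55.8 ft²/s; V₁ = q/y₁ = 53.2 ft/s. Fr₁ = V₁/√(g·y₁) = 9.14.
Fr₁ = 9.14 lies in the strong range.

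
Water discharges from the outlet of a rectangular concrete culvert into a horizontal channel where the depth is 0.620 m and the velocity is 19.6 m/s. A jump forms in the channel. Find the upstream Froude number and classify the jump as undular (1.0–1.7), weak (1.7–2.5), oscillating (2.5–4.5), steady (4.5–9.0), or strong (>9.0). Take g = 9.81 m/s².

Fr₁ = V₁/√(g·y₁) = 19.6/√(9.81×0.620) = 7.95.
Fr₁ = 7.95 lies in the steady range.

Fr₁ = 7.95; steady jump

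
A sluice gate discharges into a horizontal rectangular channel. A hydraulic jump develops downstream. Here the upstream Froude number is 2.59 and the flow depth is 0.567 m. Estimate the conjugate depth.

y₂ = 1.81 m

Fr₁ = 2.59 (given).
By Bélanger, y₂/y₁ = ½[√(1 + 8Fr₁²) − 1] = ½[√54.66 − 1] = 3.20.
y₂ = 3.20 × 0.567 = 1.81 m.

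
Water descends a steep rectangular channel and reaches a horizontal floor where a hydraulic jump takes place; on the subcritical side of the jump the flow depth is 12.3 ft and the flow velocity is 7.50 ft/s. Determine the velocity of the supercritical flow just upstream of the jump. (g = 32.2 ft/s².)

V₁ = 32.5 ft/s

Fr₂ = V₂/√(g·y₂) = 7.50/√(32.2×12.3) = 0.377.
Since the conjugate-depth ratio holds either way, y₁/y₂ = ½[√(1 + 8Fr₂²) − 1] = ½[√2.136 − 1] = 0.231.
y₁ = 0.231 × 12.3 = 2.84 ft.
V₁ = q/y₁ = 92.2/2.84 = 32.5 ft/s.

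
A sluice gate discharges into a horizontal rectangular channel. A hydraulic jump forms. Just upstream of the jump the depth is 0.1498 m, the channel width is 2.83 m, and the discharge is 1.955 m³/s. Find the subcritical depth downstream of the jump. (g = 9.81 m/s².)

y₂ = 0.7345 m

q = Q/b = 1.955/2.83 = 0.6908 m²/s; V₁ = q/y₁ = 4.612 m/s. Fr₁ = V₁/√(g·y₁) = 3.804.
Bélanger equation: y₂/y₁ = ½[√(1 + 8Fr₁²) − 1] = ½[√116.77 − 1] = 4.903.
y₂ = 4.903 × 0.1498 = 0.7345 m.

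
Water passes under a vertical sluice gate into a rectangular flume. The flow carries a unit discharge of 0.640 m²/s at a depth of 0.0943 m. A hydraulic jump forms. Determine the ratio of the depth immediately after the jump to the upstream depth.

y₂/y₁ = 9.49

V₁ = q/y₁ = 0.640/0.0943 = 6.79 m/s. Fr₁ = V₁/√(g·y₁) = 6.79/√(9.81×0.0943) = 7.06.
By Bélanger, y₂/y₁ = ½[√(1 + 8Fr₁²) − 1] = ½[√399.3 − 1] = 9.49.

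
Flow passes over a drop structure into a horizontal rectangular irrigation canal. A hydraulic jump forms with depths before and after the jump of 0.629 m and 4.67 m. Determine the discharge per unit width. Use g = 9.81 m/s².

q = 8.74 m²/s

For a rectangular channel the momentum equation gives q² = ½·g·y₁·y₂·(y₁ + y₂) = ½×9.81×0.629×4.67×5.30 = 76.3.
q = √76.3 = 8.74 m²/s.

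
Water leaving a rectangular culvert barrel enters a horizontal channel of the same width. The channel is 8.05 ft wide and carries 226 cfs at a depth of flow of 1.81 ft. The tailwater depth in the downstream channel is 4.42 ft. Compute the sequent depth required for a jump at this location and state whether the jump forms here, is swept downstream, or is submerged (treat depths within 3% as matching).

q = Q/b = 226/8.05 = 28.1 ft²/s; V₁ = q/y₁ = 15.5 ft/s. Fr₁ = V₁/√(g·y₁) = 2.03.
From the momentum equation for a rectangular channel, y₂/y₁ = ½[√(1 + 8Fr₁²) − 1] = ½[√34.02 − 1] = 2.42.
y₂ = 2.42 × 1.81 = 4.37 ft.
Tailwater y_tw = 4.42 ft: y_tw ≈ y₂, so the jump forms here.

y₂ = 4.37 ft; the jump forms here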